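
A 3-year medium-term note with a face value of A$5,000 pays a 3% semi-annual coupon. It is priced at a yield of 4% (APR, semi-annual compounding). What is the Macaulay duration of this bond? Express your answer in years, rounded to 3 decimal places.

2.889 years

Periodic yield y = 0.02. Discount each cash flow and weight by its period:
  t   CF        PV=CF/(1+0.02)^t    t·PV
  1        75.00        73.5294        73.5294
  2        75.00        72.0877       144.1753
  3        75.00        70.6742       212.0225
  4        75.00        69.2884       277.1536
  5        75.00        67.9298       339.6491
  6     5,075.00     4,506.4548    27,038.7286
  Σ                  4,859.9642    28,085.2585
Price P = Σ PV = 4,859.9642.
Macaulay duration = Σ(t·PV) / P = 28,085.2585 / 4,859.9642 = 5.77890 half-year periods.
In years: 5.77890 / 2 = 2.88945 years.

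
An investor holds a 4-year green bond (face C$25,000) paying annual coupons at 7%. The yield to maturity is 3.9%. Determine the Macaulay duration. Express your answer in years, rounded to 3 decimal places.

Periodic yield y = 0.039. Discount each cash flow and weight by its year:
  t   CF        PV=CF/(1+0.039)^t    t·PV
  1     1,750.00     1,684.3118     1,684.3118
  2     1,750.00     1,621.0894     3,242.1787
  3     1,750.00     1,560.2400     4,680.7200
  4    26,750.00    22,954.1701    91,816.6805
  Σ                 27,819.8113   101,423.8910
Price P = Σ PV = 27,819.8113.
Macaulay duration = Σ(t·PV) / P = 101,423.8910 / 27,819.8113 = 3.64574 years.

3.646 years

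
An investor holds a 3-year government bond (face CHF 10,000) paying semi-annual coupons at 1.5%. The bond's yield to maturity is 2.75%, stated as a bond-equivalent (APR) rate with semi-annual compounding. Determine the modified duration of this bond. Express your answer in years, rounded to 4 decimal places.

2.9036 years

Periodic yield y = 0.01375. First find Macaulay duration:
  t   CF        PV=CF/(1+0.01375)^t    t·PV
  1        75.00        73.9827        73.9827
  2        75.00        72.9793       145.9585
  3        75.00        71.9894       215.9683
  4        75.00        71.0130       284.0520
  5        75.00        70.0498       350.2490
  6    10,075.00     9,282.3909    55,694.3451
  Σ                  9,642.4051    56,764.5557
P = 9,642.4051; Macaulay duration = 56,764.5557 / 9,642.4051 = 5.88697 half-year periods = 2.94349 years.
Modified duration = D_Mac / (1 + y) = 2.94349 / 1.01375 = 2.90356 years.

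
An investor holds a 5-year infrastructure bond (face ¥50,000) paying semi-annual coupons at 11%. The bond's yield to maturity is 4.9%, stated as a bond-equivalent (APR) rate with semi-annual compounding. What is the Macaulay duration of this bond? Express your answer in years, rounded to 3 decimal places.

4.105 years

Periodic yield y = 0.0245. Discount each cash flow and weight by its period:
  t   CF        PV=CF/(1+0.0245)^t    t·PV
  1     2,750.00     2,684.2362     2,684.2362
  2     2,750.00     2,620.0451     5,240.0902
  3     2,750.00     2,557.3891     7,672.1672
  4     2,750.00     2,496.2314     9,984.9256
  5     2,750.00     2,436.5363    12,182.6813
  6     2,750.00     2,378.2687    14,269.6121
  7     2,750.00     2,321.3945    16,249.7616
  8     2,750.00     2,265.8804    18,127.0436
  9     2,750.00     2,211.6939    19,905.2455
  10   52,750.00    41,409.7717   414,097.7174
  Σ                 63,381.4474   520,413.4809
Price P = Σ PV = 63,381.4474.
Macaulay duration = Σ(t·PV) / P = 520,413.4809 / 63,381.4474 = 8.21082 half-year periods.
In years: 8.21082 / 2 = 4.10541 years.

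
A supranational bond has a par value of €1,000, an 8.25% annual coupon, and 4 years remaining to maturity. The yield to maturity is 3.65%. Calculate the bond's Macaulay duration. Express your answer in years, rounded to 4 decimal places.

3.6008 years

Periodic yield y = 0.0365. Discount each cash flow and weight by its year:
  t   CF        PV=CF/(1+0.0365)^t    t·PV
  1        82.50        79.5948        79.5948
  2        82.50        76.7919       153.5838
  3        82.50        74.0877       222.2631
  4     1,082.50       937.8874     3,751.5494
  Σ                  1,168.3617     4,206.9910
Price P = Σ PV = 1,168.3617.
Macaulay duration = Σ(t·PV) / P = 4,206.9910 / 1,168.3617 = 3.60076 years.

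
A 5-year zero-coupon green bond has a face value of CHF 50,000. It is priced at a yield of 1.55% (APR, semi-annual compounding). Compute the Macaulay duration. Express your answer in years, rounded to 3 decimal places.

5.000 years

A zero-coupon bond has a single cash flow at maturity, so its Macaulay duration equals its maturity: 5 years.
(Equivalently: 10 semi-annual periods ÷ 2 = 5 years.)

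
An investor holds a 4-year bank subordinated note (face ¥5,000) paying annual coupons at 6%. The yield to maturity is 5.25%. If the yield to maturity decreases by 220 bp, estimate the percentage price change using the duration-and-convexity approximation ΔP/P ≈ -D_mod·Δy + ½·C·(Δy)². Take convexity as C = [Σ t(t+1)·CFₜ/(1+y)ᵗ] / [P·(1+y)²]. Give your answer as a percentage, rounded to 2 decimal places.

With y = 0.0525:
  t   CF        PV=CF/(1+0.0525)^t    t·PV        t(t+1)·PV
  1       300.00       285.0356       285.0356         570.0713
  2       300.00       270.8177       541.6354       1,624.9062
  3       300.00       257.3090       771.9269       3,087.7077
  4     5,300.00     4,319.0422    17,276.1690      86,380.8448
  Σ                  5,132.2045    18,874.7669      91,663.5300
P = 5,132.2045; D_Mac = 3.67771 yrs; D_mod = 3.49426 yrs; C = 16.12309.
Duration effect: -3.49426 × (-0.022) = +0.076874
Convexity effect: 0.5 × 16.12309 × (-0.022)² = +0.0039018
ΔP/P ≈ +0.076874 + 0.0039018 = +0.080776 = +8.0776%.

+8.08%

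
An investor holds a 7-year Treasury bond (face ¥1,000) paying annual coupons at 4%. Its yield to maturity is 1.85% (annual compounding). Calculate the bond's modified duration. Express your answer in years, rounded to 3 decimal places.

6.184 years

Periodic yield y = 0.0185. First find Macaulay duration:
  t   CF        PV=CF/(1+0.0185)^t    t·PV
  1        40.00        39.2734        39.2734
  2        40.00        38.5601        77.1202
  3        40.00        37.8597       113.5790
  4        40.00        37.1720       148.6880
  5        40.00        36.4968       182.4840
  6        40.00        35.8339       215.0033
  7     1,040.00       914.7578     6,403.3044
  Σ                  1,139.9536     7,179.4523
P = 1,139.9536; Macaulay duration = 7,179.4523 / 1,139.9536 = 6.29802 years.
Modified duration = D_Mac / (1 + y) = 6.29802 / 1.0185 = 6.18362 years.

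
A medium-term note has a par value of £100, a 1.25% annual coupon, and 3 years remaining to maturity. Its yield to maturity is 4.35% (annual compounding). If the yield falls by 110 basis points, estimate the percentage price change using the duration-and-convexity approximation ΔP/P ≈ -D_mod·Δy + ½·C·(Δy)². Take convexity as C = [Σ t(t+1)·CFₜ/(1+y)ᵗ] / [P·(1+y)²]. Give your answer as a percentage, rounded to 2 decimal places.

+3.19%

With y = 0.0435:
  t   CF        PV=CF/(1+0.0435)^t    t·PV        t(t+1)·PV
  1         1.25         1.1979         1.1979           2.3958
  2         1.25         1.1480         2.2959           6.8877
  3       101.25        89.1082       267.3246       1,069.2984
  Σ                     91.4540       270.8184       1,078.5819
P = 91.4540; D_Mac = 2.96125 yrs; D_mod = 2.83781 yrs; C = 10.83092.
Duration effect: -2.83781 × (-0.011) = +0.031216
Convexity effect: 0.5 × 10.83092 × (-0.011)² = +0.0006553
ΔP/P ≈ +0.031216 + 0.0006553 = +0.031871 = +3.1871%.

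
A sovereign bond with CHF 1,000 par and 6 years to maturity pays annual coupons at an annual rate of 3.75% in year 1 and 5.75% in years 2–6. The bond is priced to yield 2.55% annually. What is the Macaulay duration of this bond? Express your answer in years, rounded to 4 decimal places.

Periodic yield y = 0.0255. Discount each cash flow and weight by its year:
  t   CF        PV=CF/(1+0.0255)^t    t·PV
  1        37.50        36.5675        36.5675
  2        57.50        54.6760       109.3519
  3        57.50        53.3164       159.9492
  4        57.50        51.9906       207.9626
  5        57.50        50.6978       253.4892
  6     1,057.50       909.2146     5,455.2874
  Σ                  1,156.4630     6,222.6079
Price P = Σ PV = 1,156.4630.
Macaulay duration = Σ(t·PV) / P = 6,222.6079 / 1,156.4630 = 5.38072 years.

5.3807 years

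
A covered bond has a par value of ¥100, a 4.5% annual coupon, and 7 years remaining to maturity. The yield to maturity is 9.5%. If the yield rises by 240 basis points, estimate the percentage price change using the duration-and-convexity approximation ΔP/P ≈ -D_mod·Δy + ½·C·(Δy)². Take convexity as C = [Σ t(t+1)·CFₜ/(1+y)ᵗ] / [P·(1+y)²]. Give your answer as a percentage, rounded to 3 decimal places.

-12.068%

With y = 0.095:
  t   CF        PV=CF/(1+0.095)^t    t·PV        t(t+1)·PV
  1         4.50         4.1096         4.1096           8.2192
  2         4.50         3.7530         7.5061          22.5183
  3         4.50         3.4274        10.2823          41.1293
  4         4.50         3.1301        12.5203          62.6017
  5         4.50         2.8585        14.2926          85.7557
  6         4.50         2.6105        15.6631         109.6420
  7       104.50        55.3627       387.5391       3,100.3126
  Σ                     75.2519       451.9132       3,430.1788
P = 75.2519; D_Mac = 6.00534 yrs; D_mod = 5.48433 yrs; C = 38.01639.
Duration effect: -5.48433 × (+0.024) = -0.131624
Convexity effect: 0.5 × 38.01639 × (0.024)² = +0.0109487
ΔP/P ≈ -0.131624 + 0.0109487 = -0.120675 = -12.0675%.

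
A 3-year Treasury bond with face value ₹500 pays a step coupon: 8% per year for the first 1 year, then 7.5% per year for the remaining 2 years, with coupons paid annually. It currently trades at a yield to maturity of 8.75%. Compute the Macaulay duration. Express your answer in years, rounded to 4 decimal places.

2.7836 years

Periodic yield y = 0.0875. Discount each cash flow and weight by its year:
  t   CF        PV=CF/(1+0.0875)^t    t·PV
  1        40.00        36.7816        36.7816
  2        37.50        31.7083        63.4166
  3       537.50       417.9176     1,253.7528
  Σ                    486.4075     1,353.9510
Price P = Σ PV = 486.4075.
Macaulay duration = Σ(t·PV) / P = 1,353.9510 / 486.4075 = 2.78357 years.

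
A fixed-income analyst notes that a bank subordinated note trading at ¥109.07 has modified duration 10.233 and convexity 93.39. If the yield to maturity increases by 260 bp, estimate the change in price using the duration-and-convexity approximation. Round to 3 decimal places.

-¥25.576

Duration effect: -D_mod·Δy = -10.233 × (+0.026) = -0.266058
Convexity effect: ½·C·(Δy)² = 0.5 × 93.39 × (0.026)² = +0.03156582
ΔP/P ≈ -0.266058 + 0.03156582 = -0.23449218
ΔP ≈ 109.07 × (-0.23449218) = -25.5760620726.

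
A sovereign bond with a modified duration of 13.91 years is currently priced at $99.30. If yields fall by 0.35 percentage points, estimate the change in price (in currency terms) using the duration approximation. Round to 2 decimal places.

Duration approximation: ΔP/P ≈ -D_mod · Δy = -13.91 × (-0.0035) = +0.048685.
ΔP ≈ 99.30 × (+0.048685) = +4.8344205.

+$4.83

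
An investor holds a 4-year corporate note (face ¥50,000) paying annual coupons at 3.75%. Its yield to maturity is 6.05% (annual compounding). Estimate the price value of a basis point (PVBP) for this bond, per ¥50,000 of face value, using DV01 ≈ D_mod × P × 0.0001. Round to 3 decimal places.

Periodic yield y = 0.0605.
  t   CF        PV=CF/(1+0.0605)^t    t·PV
  1     1,875.00     1,768.0339     1,768.0339
  2     1,875.00     1,667.1702     3,334.3403
  3     1,875.00     1,572.0605     4,716.1815
  4    51,875.00    41,012.4221   164,049.6883
  Σ                 46,019.6867   173,868.2441
P = 46,019.6867; D_Mac = 3.77813 yrs; D_mod = 3.56259 yrs.
DV01 ≈ 3.56259 × 46,019.6867 × 0.0001 = 16.394931.

¥16.395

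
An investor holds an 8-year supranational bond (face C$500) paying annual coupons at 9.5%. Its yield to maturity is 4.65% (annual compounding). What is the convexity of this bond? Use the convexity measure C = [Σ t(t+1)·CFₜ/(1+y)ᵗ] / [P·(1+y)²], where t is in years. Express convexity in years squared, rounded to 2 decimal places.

46.60

With y = 0.0465:
  t   CF        PV=CF/(1+0.0465)^t    t·PV        t(t+1)·PV
  1        47.50        45.3894        45.3894          90.7788
  2        47.50        43.3726        86.7451         260.2354
  3        47.50        41.4454       124.3361         497.3443
  4        47.50        39.6038       158.4151         792.0757
  5        47.50        37.8440       189.2202       1,135.3211
  6        47.50        36.1625       216.9749       1,518.8242
  7        47.50        34.5556       241.8895       1,935.1160
  8       547.50       380.6013     3,044.8104      27,403.2933
  Σ                    658.9746     4,107.7807      33,632.9887
P = 658.9746.
Convexity = Σ t(t+1)·PV / [P·(1+y)²] = 33,632.9887 / (658.9746 × 1.095162) = 46.60348.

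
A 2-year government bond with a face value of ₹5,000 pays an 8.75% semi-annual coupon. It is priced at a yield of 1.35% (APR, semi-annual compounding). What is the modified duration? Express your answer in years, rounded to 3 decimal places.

1.874 years

Periodic yield y = 0.00675. First find Macaulay duration:
  t   CF        PV=CF/(1+0.00675)^t    t·PV
  1       218.75       217.2833       217.2833
  2       218.75       215.8265       431.6530
  3       218.75       214.3794       643.1383
  4     5,218.75     5,080.1898    20,320.7593
  Σ                  5,727.6791    21,612.8340
P = 5,727.6791; Macaulay duration = 21,612.8340 / 5,727.6791 = 3.77340 half-year periods = 1.88670 years.
Modified duration = D_Mac / (1 + y) = 1.88670 / 1.00675 = 1.87405 years.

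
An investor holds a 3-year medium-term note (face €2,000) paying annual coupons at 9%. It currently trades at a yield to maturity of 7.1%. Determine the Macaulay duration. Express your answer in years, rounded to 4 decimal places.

2.7652 years

Periodic yield y = 0.071. Discount each cash flow and weight by its year:
  t   CF        PV=CF/(1+0.071)^t    t·PV
  1       180.00       168.0672       168.0672
  2       180.00       156.9255       313.8510
  3     2,180.00     1,774.5493     5,323.6480
  Σ                  2,099.5421     5,805.5663
Price P = Σ PV = 2,099.5421.
Macaulay duration = Σ(t·PV) / P = 5,805.5663 / 2,099.5421 = 2.76516 years.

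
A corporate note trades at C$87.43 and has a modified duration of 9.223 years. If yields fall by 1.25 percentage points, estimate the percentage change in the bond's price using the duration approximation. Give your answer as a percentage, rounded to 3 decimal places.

Duration approximation: ΔP/P ≈ -D_mod · Δy = -9.223 × (-0.0125) = +0.1152875.
As a percentage: +11.52875%.

+11.529%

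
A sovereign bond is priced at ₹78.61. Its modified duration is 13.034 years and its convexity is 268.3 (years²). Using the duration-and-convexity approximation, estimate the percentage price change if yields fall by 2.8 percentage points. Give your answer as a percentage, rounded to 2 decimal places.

Duration effect: -D_mod·Δy = -13.034 × (-0.028) = +0.364952
Convexity effect: ½·C·(Δy)² = 0.5 × 268.3 × (-0.028)² = +0.1051736
ΔP/P ≈ +0.364952 + 0.1051736 = +0.4701256
= +47.01256%.

+47.01%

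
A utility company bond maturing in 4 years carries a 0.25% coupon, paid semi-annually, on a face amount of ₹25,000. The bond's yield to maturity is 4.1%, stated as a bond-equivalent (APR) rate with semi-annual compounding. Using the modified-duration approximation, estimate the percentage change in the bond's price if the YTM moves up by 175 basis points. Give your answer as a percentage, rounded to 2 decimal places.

Periodic yield y = 0.0205. Modified duration first:
  t   CF        PV=CF/(1+0.0205)^t    t·PV
  1        31.25        30.6222        30.6222
  2        31.25        30.0071        60.0142
  3        31.25        29.4043        88.2129
  4        31.25        28.8136       115.2545
  5        31.25        28.2348       141.1741
  6        31.25        27.6676       166.0058
  7        31.25        27.1118       189.7829
  8    25,031.25    21,280.3352   170,242.6819
  Σ                 21,482.1968   171,033.7485
P = 21,482.1968; D_Mac = 7.96165 half-year periods = 3.98083 yrs; D_mod = 3.98083/(1+0.0205) = 3.90086 yrs.
ΔP/P ≈ -D_mod · Δy = -3.90086 × (+0.0175) = -0.068265 = -6.8265%.

-6.83%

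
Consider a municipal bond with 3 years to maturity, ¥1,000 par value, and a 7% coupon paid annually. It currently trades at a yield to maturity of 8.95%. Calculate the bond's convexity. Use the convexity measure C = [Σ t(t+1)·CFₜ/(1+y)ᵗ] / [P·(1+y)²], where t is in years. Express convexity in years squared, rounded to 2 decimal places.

With y = 0.0895:
  t   CF        PV=CF/(1+0.0895)^t    t·PV        t(t+1)·PV
  1        70.00        64.2497        64.2497         128.4993
  2        70.00        58.9717       117.9434         353.8301
  3     1,070.00       827.3744     2,482.1232       9,928.4927
  Σ                    950.5957     2,664.3162      10,410.8221
P = 950.5957.
Convexity = Σ t(t+1)·PV / [P·(1+y)²] = 10,410.8221 / (950.5957 × 1.187010) = 9.22645.

9.23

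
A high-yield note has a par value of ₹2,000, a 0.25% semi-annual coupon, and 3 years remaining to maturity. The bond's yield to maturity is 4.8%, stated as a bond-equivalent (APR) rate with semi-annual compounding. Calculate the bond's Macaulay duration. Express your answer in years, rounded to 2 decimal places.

2.99 years

Periodic yield y = 0.024. Discount each cash flow and weight by its period:
  t   CF        PV=CF/(1+0.024)^t    t·PV
  1         2.50         2.4414         2.4414
  2         2.50         2.3842         4.7684
  3         2.50         2.3283         6.9849
  4         2.50         2.2737         9.0949
  5         2.50         2.2204        11.1022
  6     2,002.50     1,736.8919    10,421.3513
  Σ                  1,748.5400    10,455.7432
Price P = Σ PV = 1,748.5400.
Macaulay duration = Σ(t·PV) / P = 10,455.7432 / 1,748.5400 = 5.97970 half-year periods.
In years: 5.97970 / 2 = 2.98985 years.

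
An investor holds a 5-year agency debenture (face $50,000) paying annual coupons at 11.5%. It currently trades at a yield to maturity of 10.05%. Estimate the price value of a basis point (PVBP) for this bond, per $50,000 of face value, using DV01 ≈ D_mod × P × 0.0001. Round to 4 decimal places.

$19.6304

Periodic yield y = 0.1005.
  t   CF        PV=CF/(1+0.1005)^t    t·PV
  1     5,750.00     5,224.8978     5,224.8978
  2     5,750.00     4,747.7490     9,495.4980
  3     5,750.00     4,314.1745    12,942.5234
  4     5,750.00     3,920.1949    15,680.7795
  5    55,750.00    34,537.7974   172,688.9869
  Σ                 52,744.8135   216,032.6856
P = 52,744.8135; D_Mac = 4.09581 yrs; D_mod = 3.72177 yrs.
DV01 ≈ 3.72177 × 52,744.8135 × 0.0001 = 19.630412.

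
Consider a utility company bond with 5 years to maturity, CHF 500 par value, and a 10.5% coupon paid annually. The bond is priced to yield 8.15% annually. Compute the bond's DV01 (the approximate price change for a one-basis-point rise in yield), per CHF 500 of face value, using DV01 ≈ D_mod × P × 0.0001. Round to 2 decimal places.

CHF 0.21

Periodic yield y = 0.0815.
  t   CF        PV=CF/(1+0.0815)^t    t·PV
  1        52.50        48.5437        48.5437
  2        52.50        44.8855        89.7710
  3        52.50        41.5030       124.5091
  4        52.50        38.3754       153.5017
  5       552.50       373.4218     1,867.1090
  Σ                    546.7295     2,283.4345
P = 546.7295; D_Mac = 4.17653 yrs; D_mod = 3.86180 yrs.
DV01 ≈ 3.86180 × 546.7295 × 0.0001 = 0.211136.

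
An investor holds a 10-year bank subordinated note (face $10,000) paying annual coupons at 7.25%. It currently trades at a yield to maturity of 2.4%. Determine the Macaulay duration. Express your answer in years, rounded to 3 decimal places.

Periodic yield y = 0.024. Discount each cash flow and weight by its year:
  t   CF        PV=CF/(1+0.024)^t    t·PV
  1       725.00       708.0078       708.0078
  2       725.00       691.4139     1,382.8278
  3       725.00       675.2089     2,025.6266
  4       725.00       659.3837     2,637.5346
  5       725.00       643.9294     3,219.6468
  6       725.00       628.8373     3,773.0236
  7       725.00       614.0989     4,298.6922
  8       725.00       599.7059     4,797.6476
  9       725.00       585.6503     5,270.8530
  10   10,725.00     8,460.5332    84,605.3321
  Σ                 14,266.7692   112,719.1920
Price P = Σ PV = 14,266.7692.
Macaulay duration = Σ(t·PV) / P = 112,719.1920 / 14,266.7692 = 7.90082 years.

7.901 years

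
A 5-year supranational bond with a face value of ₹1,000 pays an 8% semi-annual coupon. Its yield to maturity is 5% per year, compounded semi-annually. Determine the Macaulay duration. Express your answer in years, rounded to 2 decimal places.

Periodic yield y = 0.025. Discount each cash flow and weight by its period:
  t   CF        PV=CF/(1+0.025)^t    t·PV
  1        40.00        39.0244        39.0244
  2        40.00        38.0726        76.1452
  3        40.00        37.1440       111.4319
  4        40.00        36.2380       144.9521
  5        40.00        35.3542       176.7709
  6        40.00        34.4919       206.9512
  7        40.00        33.6506       235.5543
  8        40.00        32.8299       262.6389
  9        40.00        32.0291       288.2622
  10    1,040.00       812.4463     8,124.4634
  Σ                  1,131.2810     9,666.1944
Price P = Σ PV = 1,131.2810.
Macaulay duration = Σ(t·PV) / P = 9,666.1944 / 1,131.2810 = 8.54447 half-year periods.
In years: 8.54447 / 2 = 4.27223 years.

4.27 years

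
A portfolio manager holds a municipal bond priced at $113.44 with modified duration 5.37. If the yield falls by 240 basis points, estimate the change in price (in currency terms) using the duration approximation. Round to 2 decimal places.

Duration approximation: ΔP/P ≈ -D_mod · Δy = -5.37 × (-0.024) = +0.128880.
ΔP ≈ 113.44 × (+0.128880) = +14.6201472.

+$14.62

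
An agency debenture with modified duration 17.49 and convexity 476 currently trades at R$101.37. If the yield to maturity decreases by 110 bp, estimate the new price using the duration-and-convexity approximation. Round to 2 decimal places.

R$123.79

Duration effect: -D_mod·Δy = -17.49 × (-0.011) = +0.192390
Convexity effect: ½·C·(Δy)² = 0.5 × 476 × (-0.011)² = +0.0287980
ΔP/P ≈ +0.192390 + 0.0287980 = +0.221188
New price ≈ 101.37 × (1 + 0.221188) = 123.79182756.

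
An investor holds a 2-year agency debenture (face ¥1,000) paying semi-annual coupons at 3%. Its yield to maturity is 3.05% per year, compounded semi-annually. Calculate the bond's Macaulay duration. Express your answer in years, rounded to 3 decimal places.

Periodic yield y = 0.01525. Discount each cash flow and weight by its period:
  t   CF        PV=CF/(1+0.01525)^t    t·PV
  1        15.00        14.7747        14.7747
  2        15.00        14.5528        29.1055
  3        15.00        14.3342        43.0025
  4     1,015.00       955.3754     3,821.5016
  Σ                    999.0370     3,908.3842
Price P = Σ PV = 999.0370.
Macaulay duration = Σ(t·PV) / P = 3,908.3842 / 999.0370 = 3.91215 half-year periods.
In years: 3.91215 / 2 = 1.95608 years.

1.956 years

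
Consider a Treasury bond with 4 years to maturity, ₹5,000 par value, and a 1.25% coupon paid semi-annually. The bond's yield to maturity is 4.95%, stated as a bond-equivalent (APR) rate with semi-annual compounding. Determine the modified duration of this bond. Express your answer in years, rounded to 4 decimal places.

Periodic yield y = 0.02475. First find Macaulay duration:
  t   CF        PV=CF/(1+0.02475)^t    t·PV
  1        31.25        30.4952        30.4952
  2        31.25        29.7587        59.5174
  3        31.25        29.0400        87.1199
  4        31.25        28.3386       113.3544
  5        31.25        27.6542       138.2708
  6        31.25        26.9862       161.9175
  7        31.25        26.3345       184.3413
  8     5,031.25     4,137.4474    33,099.5789
  Σ                  4,336.0548    33,874.5954
P = 4,336.0548; Macaulay duration = 33,874.5954 / 4,336.0548 = 7.81231 half-year periods = 3.90615 years.
Modified duration = D_Mac / (1 + y) = 3.90615 / 1.02475 = 3.81181 years.

3.8118 years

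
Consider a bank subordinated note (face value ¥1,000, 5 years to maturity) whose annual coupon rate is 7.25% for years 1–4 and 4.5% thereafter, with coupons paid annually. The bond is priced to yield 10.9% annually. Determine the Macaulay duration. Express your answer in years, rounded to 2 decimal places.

Periodic yield y = 0.109. Discount each cash flow and weight by its year:
  t   CF        PV=CF/(1+0.109)^t    t·PV
  1        72.50        65.3742        65.3742
  2        72.50        58.9488       117.8976
  3        72.50        53.1549       159.4647
  4        72.50        47.9305       191.7219
  5     1,045.00       622.9577     3,114.7885
  Σ                    848.3661     3,649.2470
Price P = Σ PV = 848.3661.
Macaulay duration = Σ(t·PV) / P = 3,649.2470 / 848.3661 = 4.30150 years.

4.30 years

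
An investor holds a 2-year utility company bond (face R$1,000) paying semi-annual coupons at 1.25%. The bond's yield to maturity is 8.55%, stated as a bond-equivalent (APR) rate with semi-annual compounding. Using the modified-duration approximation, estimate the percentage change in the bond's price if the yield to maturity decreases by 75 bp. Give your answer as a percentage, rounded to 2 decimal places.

+1.42%

Periodic yield y = 0.04275. Modified duration first:
  t   CF        PV=CF/(1+0.04275)^t    t·PV
  1         6.25         5.9938         5.9938
  2         6.25         5.7480        11.4961
  3         6.25         5.5124        16.5372
  4     1,006.25       851.1088     3,404.4353
  Σ                    868.3630     3,438.4623
P = 868.3630; D_Mac = 3.95971 half-year periods = 1.97985 yrs; D_mod = 1.97985/(1+0.04275) = 1.89868 yrs.
ΔP/P ≈ -D_mod · Δy = -1.89868 × (-0.0075) = +0.014240 = +1.4240%.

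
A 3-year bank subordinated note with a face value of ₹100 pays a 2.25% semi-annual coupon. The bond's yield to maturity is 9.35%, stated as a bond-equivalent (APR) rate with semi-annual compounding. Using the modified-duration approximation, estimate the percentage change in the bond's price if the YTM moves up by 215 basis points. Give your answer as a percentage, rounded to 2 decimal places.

-5.97%

Periodic yield y = 0.04675. Modified duration first:
  t   CF        PV=CF/(1+0.04675)^t    t·PV
  1        1.125         1.0748         1.0748
  2        1.125         1.0268         2.0535
  3        1.125         0.9809         2.9427
  4        1.125         0.9371         3.7484
  5        1.125         0.8952         4.4762
  6      101.125        76.8778       461.2666
  Σ                     81.7925       475.5620
P = 81.7925; D_Mac = 5.81425 half-year periods = 2.90713 yrs; D_mod = 2.90713/(1+0.04675) = 2.77729 yrs.
ΔP/P ≈ -D_mod · Δy = -2.77729 × (+0.0215) = -0.059712 = -5.9712%.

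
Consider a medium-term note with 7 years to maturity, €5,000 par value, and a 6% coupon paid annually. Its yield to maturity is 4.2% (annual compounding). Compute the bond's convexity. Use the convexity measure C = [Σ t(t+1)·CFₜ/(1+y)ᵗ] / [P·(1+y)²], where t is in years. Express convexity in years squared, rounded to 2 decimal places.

With y = 0.042:
  t   CF        PV=CF/(1+0.042)^t    t·PV        t(t+1)·PV
  1       300.00       287.9079       287.9079         575.8157
  2       300.00       276.3031       552.6063       1,657.8188
  3       300.00       265.1662       795.4985       3,181.9939
  4       300.00       254.4781     1,017.9123       5,089.5616
  5       300.00       244.2208     1,221.1040       7,326.6242
  6       300.00       234.3770     1,406.2618       9,843.8329
  7     5,300.00     3,973.7619    27,816.3330     222,530.6640
  Σ                  5,536.2149    33,097.6238     250,206.3111
P = 5,536.2149.
Convexity = Σ t(t+1)·PV / [P·(1+y)²] = 250,206.3111 / (5,536.2149 × 1.085764) = 41.62458.

41.62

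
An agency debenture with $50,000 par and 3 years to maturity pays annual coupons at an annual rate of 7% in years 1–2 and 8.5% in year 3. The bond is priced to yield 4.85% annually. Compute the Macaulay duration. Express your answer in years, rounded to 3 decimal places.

Periodic yield y = 0.0485. Discount each cash flow and weight by its year:
  t   CF        PV=CF/(1+0.0485)^t    t·PV
  1     3,500.00     3,338.1021     3,338.1021
  2     3,500.00     3,183.6929     6,367.3859
  3    54,250.00    47,064.6072   141,193.8215
  Σ                 53,586.4022   150,899.3094
Price P = Σ PV = 53,586.4022.
Macaulay duration = Σ(t·PV) / P = 150,899.3094 / 53,586.4022 = 2.81600 years.

2.816 years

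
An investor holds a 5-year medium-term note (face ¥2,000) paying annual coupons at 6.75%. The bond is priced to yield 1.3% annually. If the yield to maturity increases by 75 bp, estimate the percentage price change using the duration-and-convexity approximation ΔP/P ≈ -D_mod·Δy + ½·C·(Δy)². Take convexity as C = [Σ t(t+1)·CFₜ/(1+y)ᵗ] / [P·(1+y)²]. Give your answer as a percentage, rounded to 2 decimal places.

-3.25%

With y = 0.013:
  t   CF        PV=CF/(1+0.013)^t    t·PV        t(t+1)·PV
  1       135.00       133.2675       133.2675         266.5350
  2       135.00       131.5573       263.1146         789.3437
  3       135.00       129.8690       389.6069       1,558.4278
  4       135.00       128.2024       512.8094       2,564.0470
  5     2,135.00     2,001.4772    10,007.3861      60,044.3167
  Σ                  2,524.3734    11,306.1845      65,222.6702
P = 2,524.3734; D_Mac = 4.47881 yrs; D_mod = 4.42133 yrs; C = 25.17828.
Duration effect: -4.42133 × (+0.0075) = -0.033160
Convexity effect: 0.5 × 25.17828 × (0.0075)² = +0.0007081
ΔP/P ≈ -0.033160 + 0.0007081 = -0.032452 = -3.2452%.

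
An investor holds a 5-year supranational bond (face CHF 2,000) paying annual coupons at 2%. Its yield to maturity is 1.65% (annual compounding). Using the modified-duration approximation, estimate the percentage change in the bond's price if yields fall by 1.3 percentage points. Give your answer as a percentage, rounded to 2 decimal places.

Periodic yield y = 0.0165. Modified duration first:
  t   CF        PV=CF/(1+0.0165)^t    t·PV
  1        40.00        39.3507        39.3507
  2        40.00        38.7120        77.4239
  3        40.00        38.0836       114.2508
  4        40.00        37.4654       149.8616
  5     2,040.00     1,879.7204     9,398.6020
  Σ                  2,033.3321     9,779.4890
P = 2,033.3321; D_Mac = 4.80959 yrs; D_mod = 4.80959/(1+0.0165) = 4.73152 yrs.
ΔP/P ≈ -D_mod · Δy = -4.73152 × (-0.013) = +0.061510 = +6.1510%.

+6.15%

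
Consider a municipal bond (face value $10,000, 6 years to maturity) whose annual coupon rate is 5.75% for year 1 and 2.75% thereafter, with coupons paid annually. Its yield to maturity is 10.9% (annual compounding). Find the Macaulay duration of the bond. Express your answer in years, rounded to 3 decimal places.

5.322 years

Periodic yield y = 0.109. Discount each cash flow and weight by its year:
  t   CF        PV=CF/(1+0.109)^t    t·PV
  1       575.00       518.4851       518.4851
  2       275.00       223.5989       447.1977
  3       275.00       201.6221       604.8662
  4       275.00       181.8053       727.2211
  5       275.00       163.9362       819.6812
  6    10,275.00     5,523.2227    33,139.3361
  Σ                  6,812.6703    36,256.7875
Price P = Σ PV = 6,812.6703.
Macaulay duration = Σ(t·PV) / P = 36,256.7875 / 6,812.6703 = 5.32196 years.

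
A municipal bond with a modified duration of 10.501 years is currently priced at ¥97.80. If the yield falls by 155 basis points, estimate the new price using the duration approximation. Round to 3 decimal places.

Duration approximation: ΔP/P ≈ -D_mod · Δy = -10.501 × (-0.0155) = +0.1627655.
New price ≈ 97.80 × (1 + 0.1627655) = 113.7184659.

¥113.718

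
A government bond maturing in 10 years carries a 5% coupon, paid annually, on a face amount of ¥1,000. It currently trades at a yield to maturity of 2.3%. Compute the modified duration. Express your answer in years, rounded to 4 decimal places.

8.1397 years

Periodic yield y = 0.023. First find Macaulay duration:
  t   CF        PV=CF/(1+0.023)^t    t·PV
  1        50.00        48.8759        48.8759
  2        50.00        47.7770        95.5540
  3        50.00        46.7028       140.1085
  4        50.00        45.6528       182.6112
  5        50.00        44.6264       223.1320
  6        50.00        43.6231       261.7384
  7        50.00        42.6423       298.4961
  8        50.00        41.6836       333.4686
  9        50.00        40.7464       366.7176
  10    1,050.00       836.4365     8,364.3647
  Σ                  1,238.7667    10,315.0669
P = 1,238.7667; Macaulay duration = 10,315.0669 / 1,238.7667 = 8.32688 years.
Modified duration = D_Mac / (1 + y) = 8.32688 / 1.023 = 8.13967 years.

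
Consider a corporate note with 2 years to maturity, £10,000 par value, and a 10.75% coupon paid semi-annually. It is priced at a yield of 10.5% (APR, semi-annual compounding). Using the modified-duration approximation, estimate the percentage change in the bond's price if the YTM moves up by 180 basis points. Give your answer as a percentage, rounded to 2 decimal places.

Periodic yield y = 0.0525. Modified duration first:
  t   CF        PV=CF/(1+0.0525)^t    t·PV
  1       537.50       510.6888       510.6888
  2       537.50       485.2150       970.4301
  3       537.50       461.0119     1,383.0358
  4    10,537.50     8,587.1524    34,348.6095
  Σ                 10,044.0682    37,212.7642
P = 10,044.0682; D_Mac = 3.70495 half-year periods = 1.85247 yrs; D_mod = 1.85247/(1+0.0525) = 1.76007 yrs.
ΔP/P ≈ -D_mod · Δy = -1.76007 × (+0.018) = -0.031681 = -3.1681%.

-3.17%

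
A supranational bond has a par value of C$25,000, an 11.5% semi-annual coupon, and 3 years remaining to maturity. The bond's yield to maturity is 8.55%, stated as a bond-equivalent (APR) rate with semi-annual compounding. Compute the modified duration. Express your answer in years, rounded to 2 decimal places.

Periodic yield y = 0.04275. First find Macaulay duration:
  t   CF        PV=CF/(1+0.04275)^t    t·PV
  1     1,437.50     1,378.5663     1,378.5663
  2     1,437.50     1,322.0487     2,644.0974
  3     1,437.50     1,267.8482     3,803.5446
  4     1,437.50     1,215.8698     4,863.4791
  5     1,437.50     1,166.0223     5,830.1116
  6    26,437.50    20,565.4963   123,392.9775
  Σ                 26,915.8515   141,912.7764
P = 26,915.8515; Macaulay duration = 141,912.7764 / 26,915.8515 = 5.27246 half-year periods = 2.63623 years.
Modified duration = D_Mac / (1 + y) = 2.63623 / 1.04275 = 2.52815 years.

2.53 years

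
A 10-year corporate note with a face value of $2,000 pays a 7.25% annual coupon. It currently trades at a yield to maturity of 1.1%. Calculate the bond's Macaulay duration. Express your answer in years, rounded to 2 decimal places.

8.01 years

Periodic yield y = 0.011. Discount each cash flow and weight by its year:
  t   CF        PV=CF/(1+0.011)^t    t·PV
  1       145.00       143.4224       143.4224
  2       145.00       141.8619       283.7237
  3       145.00       140.3184       420.9551
  4       145.00       138.7917       555.1667
  5       145.00       137.2816       686.4078
  6       145.00       135.7879       814.7274
  7       145.00       134.3105       940.1734
  8       145.00       132.8491     1,062.7931
  9       145.00       131.4037     1,182.6333
  10    2,145.00     1,922.7187    19,227.1866
  Σ                  3,158.7457    25,317.1895
Price P = Σ PV = 3,158.7457.
Macaulay duration = Σ(t·PV) / P = 25,317.1895 / 3,158.7457 = 8.01495 years.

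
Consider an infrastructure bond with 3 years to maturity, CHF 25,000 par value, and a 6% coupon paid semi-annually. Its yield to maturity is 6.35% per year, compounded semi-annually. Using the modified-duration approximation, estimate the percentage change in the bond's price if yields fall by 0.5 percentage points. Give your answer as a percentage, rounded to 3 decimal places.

Periodic yield y = 0.03175. Modified duration first:
  t   CF        PV=CF/(1+0.03175)^t    t·PV
  1       750.00       726.9203       726.9203
  2       750.00       704.5508     1,409.1016
  3       750.00       682.8697     2,048.6090
  4       750.00       661.8558     2,647.4230
  5       750.00       641.4885     3,207.4425
  6    25,750.00    21,346.6814   128,080.0883
  Σ                 24,764.3664   138,119.5848
P = 24,764.3664; D_Mac = 5.57735 half-year periods = 2.78868 yrs; D_mod = 2.78868/(1+0.03175) = 2.70286 yrs.
ΔP/P ≈ -D_mod · Δy = -2.70286 × (-0.005) = +0.013514 = +1.3514%.

+1.351%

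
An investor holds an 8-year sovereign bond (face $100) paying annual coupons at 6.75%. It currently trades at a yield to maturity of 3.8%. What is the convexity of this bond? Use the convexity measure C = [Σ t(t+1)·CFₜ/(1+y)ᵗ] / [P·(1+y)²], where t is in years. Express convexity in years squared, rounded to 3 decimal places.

With y = 0.038:
  t   CF        PV=CF/(1+0.038)^t    t·PV        t(t+1)·PV
  1         6.75         6.5029         6.5029          13.0058
  2         6.75         6.2648        12.5297          37.5890
  3         6.75         6.0355        18.1064          72.4257
  4         6.75         5.8145        23.2581         116.2905
  5         6.75         5.6017        28.0083         168.0499
  6         6.75         5.3966        32.3796         226.6569
  7         6.75         5.1990        36.3932         291.1457
  8       106.75        79.2116       633.6932       5,703.2387
  Σ                    120.0267       790.8714       6,628.4022
P = 120.0267.
Convexity = Σ t(t+1)·PV / [P·(1+y)²] = 6,628.4022 / (120.0267 × 1.077444) = 51.25502.

51.255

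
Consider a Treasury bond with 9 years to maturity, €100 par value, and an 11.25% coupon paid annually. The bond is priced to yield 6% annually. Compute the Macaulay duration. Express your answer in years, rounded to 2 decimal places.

6.53 years

Periodic yield y = 0.06. Discount each cash flow and weight by its year:
  t   CF        PV=CF/(1+0.06)^t    t·PV
  1        11.25        10.6132        10.6132
  2        11.25        10.0125        20.0249
  3        11.25         9.4457        28.3372
  4        11.25         8.9111        35.6442
  5        11.25         8.4067        42.0333
  6        11.25         7.9308        47.5848
  7        11.25         7.4819        52.3732
  8        11.25         7.0584        56.4671
  9       111.25        65.8487       592.6383
  Σ                    135.7089       885.7163
Price P = Σ PV = 135.7089.
Macaulay duration = Σ(t·PV) / P = 885.7163 / 135.7089 = 6.52659 years.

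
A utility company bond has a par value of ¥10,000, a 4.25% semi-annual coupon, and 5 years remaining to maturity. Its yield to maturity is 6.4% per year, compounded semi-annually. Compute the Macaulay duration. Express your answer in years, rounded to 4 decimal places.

Periodic yield y = 0.032. Discount each cash flow and weight by its period:
  t   CF        PV=CF/(1+0.032)^t    t·PV
  1       212.50       205.9109       205.9109
  2       212.50       199.5260       399.0520
  3       212.50       193.3392       580.0175
  4       212.50       187.3442       749.3766
  5       212.50       181.5350       907.6752
  6       212.50       175.9060     1,055.4362
  7       212.50       170.4516     1,193.1611
  8       212.50       165.1663     1,321.3301
  9       212.50       160.0448     1,440.4035
  10   10,212.50     7,453.0682    74,530.6822
  Σ                  9,092.2922    82,383.0454
Price P = Σ PV = 9,092.2922.
Macaulay duration = Σ(t·PV) / P = 82,383.0454 / 9,092.2922 = 9.06076 half-year periods.
In years: 9.06076 / 2 = 4.53038 years.

4.5304 years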